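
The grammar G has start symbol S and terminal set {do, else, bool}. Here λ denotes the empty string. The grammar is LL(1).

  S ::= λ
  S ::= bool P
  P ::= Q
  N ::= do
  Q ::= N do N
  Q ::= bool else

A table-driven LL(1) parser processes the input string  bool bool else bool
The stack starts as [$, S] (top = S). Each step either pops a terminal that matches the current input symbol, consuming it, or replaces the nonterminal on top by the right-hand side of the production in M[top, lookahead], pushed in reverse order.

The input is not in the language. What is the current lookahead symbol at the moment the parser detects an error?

bool

step 1: stack=$ S  input=bool bool else bool $  — expand S ::= bool P
step 2: stack=$ P bool  input=bool bool else bool $  — match bool
step 3: stack=$ P  input=bool else bool $  — expand P ::= Q
step 4: stack=$ Q  input=bool else bool $  — expand Q ::= bool else
step 5: stack=$ else bool  input=bool else bool $  — match bool
step 6: stack=$ else  input=else bool $  — match else
step 7: stack=$  input=bool $  — error: stack empty but input remains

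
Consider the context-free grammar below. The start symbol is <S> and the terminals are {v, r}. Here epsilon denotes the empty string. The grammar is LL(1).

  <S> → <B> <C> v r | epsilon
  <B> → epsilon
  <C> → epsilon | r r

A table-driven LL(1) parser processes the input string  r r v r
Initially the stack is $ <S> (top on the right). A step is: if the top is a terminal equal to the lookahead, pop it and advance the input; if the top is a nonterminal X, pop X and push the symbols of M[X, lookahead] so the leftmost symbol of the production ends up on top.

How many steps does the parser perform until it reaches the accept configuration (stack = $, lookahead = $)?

7

step 1: stack=$ <S>  input=r r v r $  — expand <S> → <B> <C> v r
step 2: stack=$ r v <C> <B>  input=r r v r $  — expand <B> → epsilon
step 3: stack=$ r v <C>  input=r r v r $  — expand <C> → r r
step 4: stack=$ r v r r  input=r r v r $  — match r
step 5: stack=$ r v r  input=r v r $  — match r
step 6: stack=$ r v  input=v r $  — match v
step 7: stack=$ r  input=r $  — match r
Accept reached after 7 steps.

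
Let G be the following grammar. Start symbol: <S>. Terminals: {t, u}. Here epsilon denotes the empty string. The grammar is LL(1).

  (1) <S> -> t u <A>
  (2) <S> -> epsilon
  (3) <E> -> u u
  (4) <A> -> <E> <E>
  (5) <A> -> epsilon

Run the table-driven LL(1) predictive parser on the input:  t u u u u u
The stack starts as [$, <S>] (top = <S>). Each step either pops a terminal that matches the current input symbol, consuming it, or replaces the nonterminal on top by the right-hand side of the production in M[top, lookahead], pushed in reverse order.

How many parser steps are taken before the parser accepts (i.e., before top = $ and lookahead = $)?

      Stack      Input          Action
   1  $ <S>      t u u u u u $  expand <S> -> t u <A>
   2  $ <A> u t  t u u u u u $  match t
   3  $ <A> u    u u u u u $    match u
   4  $ <A>      u u u u $      expand <A> -> <E> <E>
   5  $ <E> <E>  u u u u $      expand <E> -> u u
   6  $ <E> u u  u u u u $      match u
   7  $ <E> u    u u u $        match u
   8  $ <E>      u u $          expand <E> -> u u
   9  $ u u      u u $          match u
  10  $ u        u $            match u
Accept reached after 10 steps.

10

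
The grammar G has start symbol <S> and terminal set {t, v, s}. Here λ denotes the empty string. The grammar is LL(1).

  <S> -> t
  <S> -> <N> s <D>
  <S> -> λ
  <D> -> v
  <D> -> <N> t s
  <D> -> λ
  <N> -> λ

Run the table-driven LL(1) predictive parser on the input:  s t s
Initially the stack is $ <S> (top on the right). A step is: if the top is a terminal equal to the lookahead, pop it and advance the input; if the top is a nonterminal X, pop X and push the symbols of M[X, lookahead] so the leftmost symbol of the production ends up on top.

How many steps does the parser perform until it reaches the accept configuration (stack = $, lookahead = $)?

7

step 1: stack=$ <S>  input=s t s $  — expand <S> -> <N> s <D>
step 2: stack=$ <D> s <N>  input=s t s $  — expand <N> -> λ
step 3: stack=$ <D> s  input=s t s $  — match s
step 4: stack=$ <D>  input=t s $  — expand <D> -> <N> t s
step 5: stack=$ s t <N>  input=t s $  — expand <N> -> λ
step 6: stack=$ s t  input=t s $  — match t
step 7: stack=$ s  input=s $  — match s
Accept reached after 7 steps.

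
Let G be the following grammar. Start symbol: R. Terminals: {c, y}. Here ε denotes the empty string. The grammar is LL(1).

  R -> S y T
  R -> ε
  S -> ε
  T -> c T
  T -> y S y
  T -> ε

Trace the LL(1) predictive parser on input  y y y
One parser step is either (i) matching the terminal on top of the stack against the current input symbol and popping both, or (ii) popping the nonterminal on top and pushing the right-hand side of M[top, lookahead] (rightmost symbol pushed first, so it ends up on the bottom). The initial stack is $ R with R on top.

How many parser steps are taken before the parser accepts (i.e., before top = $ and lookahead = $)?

step 1: stack=$ R  input=y y y $  — expand R -> S y T
step 2: stack=$ T y S  input=y y y $  — expand S -> ε
step 3: stack=$ T y  input=y y y $  — match y
step 4: stack=$ T  input=y y $  — expand T -> y S y
step 5: stack=$ y S y  input=y y $  — match y
step 6: stack=$ y S  input=y $  — expand S -> ε
step 7: stack=$ y  input=y $  — match y
Accept reached after 7 steps.

7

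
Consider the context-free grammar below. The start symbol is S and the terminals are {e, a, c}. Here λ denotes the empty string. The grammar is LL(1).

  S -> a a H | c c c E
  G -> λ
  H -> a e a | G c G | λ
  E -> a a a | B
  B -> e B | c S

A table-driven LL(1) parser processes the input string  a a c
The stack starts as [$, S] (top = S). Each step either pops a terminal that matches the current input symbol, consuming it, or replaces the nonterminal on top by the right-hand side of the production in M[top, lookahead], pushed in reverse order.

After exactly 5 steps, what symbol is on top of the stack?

step 1: stack=$ S  input=a a c $  — expand S -> a a H
step 2: stack=$ H a a  input=a a c $  — match a
step 3: stack=$ H a  input=a c $  — match a
step 4: stack=$ H  input=c $  — expand H -> G c G
step 5: stack=$ G c G  input=c $  — expand G -> λ
Stack after step 5: $ G c (top = c).

c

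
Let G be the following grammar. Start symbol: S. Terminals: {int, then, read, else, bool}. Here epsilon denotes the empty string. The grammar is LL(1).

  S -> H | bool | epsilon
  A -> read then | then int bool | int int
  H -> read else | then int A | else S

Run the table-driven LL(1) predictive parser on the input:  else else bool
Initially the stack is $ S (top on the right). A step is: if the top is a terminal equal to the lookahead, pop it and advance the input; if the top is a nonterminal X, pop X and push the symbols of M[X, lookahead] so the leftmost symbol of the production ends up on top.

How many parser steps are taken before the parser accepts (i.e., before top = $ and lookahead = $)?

     Stack     Input             Action
  1  $ S       else else bool $  expand S -> H
  2  $ H       else else bool $  expand H -> else S
  3  $ S else  else else bool $  match else
  4  $ S       else bool $       expand S -> H
  5  $ H       else bool $       expand H -> else S
  6  $ S else  else bool $       match else
  7  $ S       bool $            expand S -> bool
  8  $ bool    bool $            match bool
Accept reached after 8 steps.

8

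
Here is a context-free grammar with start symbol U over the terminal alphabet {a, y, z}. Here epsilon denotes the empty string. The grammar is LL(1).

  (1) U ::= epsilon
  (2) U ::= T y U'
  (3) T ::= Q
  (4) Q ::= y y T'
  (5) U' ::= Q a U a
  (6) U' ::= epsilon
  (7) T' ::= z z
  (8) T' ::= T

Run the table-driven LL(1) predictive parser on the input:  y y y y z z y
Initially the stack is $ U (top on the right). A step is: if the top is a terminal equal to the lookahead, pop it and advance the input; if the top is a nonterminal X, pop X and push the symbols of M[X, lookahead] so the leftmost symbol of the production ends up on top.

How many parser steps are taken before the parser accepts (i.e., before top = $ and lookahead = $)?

step 1: stack=$ U  input=y y y y z z y $  — expand U ::= T y U'
step 2: stack=$ U' y T  input=y y y y z z y $  — expand T ::= Q
step 3: stack=$ U' y Q  input=y y y y z z y $  — expand Q ::= y y T'
step 4: stack=$ U' y T' y y  input=y y y y z z y $  — match y
step 5: stack=$ U' y T' y  input=y y y z z y $  — match y
step 6: stack=$ U' y T'  input=y y z z y $  — expand T' ::= T
step 7: stack=$ U' y T  input=y y z z y $  — expand T ::= Q
step 8: stack=$ U' y Q  input=y y z z y $  — expand Q ::= y y T'
step 9: stack=$ U' y T' y y  input=y y z z y $  — match y
step 10: stack=$ U' y T' y  input=y z z y $  — match y
step 11: stack=$ U' y T'  input=z z y $  — expand T' ::= z z
step 12: stack=$ U' y z z  input=z z y $  — match z
step 13: stack=$ U' y z  input=z y $  — match z
step 14: stack=$ U' y  input=y $  — match y
step 15: stack=$ U'  input=$  — expand U' ::= epsilon
Accept reached after 15 steps.

15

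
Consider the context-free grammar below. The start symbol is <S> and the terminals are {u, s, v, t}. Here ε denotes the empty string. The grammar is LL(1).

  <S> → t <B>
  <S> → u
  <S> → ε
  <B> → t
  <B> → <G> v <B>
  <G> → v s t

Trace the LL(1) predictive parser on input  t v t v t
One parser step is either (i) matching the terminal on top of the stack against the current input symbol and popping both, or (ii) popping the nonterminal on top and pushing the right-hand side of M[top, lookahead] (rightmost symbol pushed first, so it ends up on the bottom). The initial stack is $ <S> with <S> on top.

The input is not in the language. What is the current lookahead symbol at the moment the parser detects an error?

step 1: stack=$ <S>  input=t v t v t $  — expand <S> → t <B>
step 2: stack=$ <B> t  input=t v t v t $  — match t
step 3: stack=$ <B>  input=v t v t $  — expand <B> → <G> v <B>
step 4: stack=$ <B> v <G>  input=v t v t $  — expand <G> → v s t
step 5: stack=$ <B> v t s v  input=v t v t $  — match v
step 6: stack=$ <B> v t s  input=t v t $  — error: top is terminal s but lookahead is t

t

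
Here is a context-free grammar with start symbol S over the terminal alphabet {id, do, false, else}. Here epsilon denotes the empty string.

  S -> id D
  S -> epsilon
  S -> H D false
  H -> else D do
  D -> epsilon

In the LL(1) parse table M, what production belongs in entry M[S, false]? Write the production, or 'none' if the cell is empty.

FIRST(H): from H->else D do we get {else}. So FIRST(H) = {else}.
FIRST(D): from D->epsilon we get {epsilon}. So FIRST(D) = {epsilon}.
FIRST(S): from S->id D we get {id}; from S->epsilon we get {epsilon}; from S->H D false we get {else}. So FIRST(S) = {epsilon, else, id}.
FOLLOW(S) includes $ since S is the start symbol.
FOLLOW(S): S appears on no right-hand side. Thus FOLLOW(S) = {$}.
For S -> id D: FIRST(id D) = {id}, so it goes in M[S, t] for t ∈ {id}.
For S -> epsilon: FIRST(epsilon) = {epsilon}, so it goes in M[S, t] for t ∈ {}; since epsilon ∈ FIRST, also for every t ∈ FOLLOW(S) = {$}.
For S -> H D false: FIRST(H D false) = {else}, so it goes in M[S, t] for t ∈ {else}.
None of these place a production in M[S, false].

none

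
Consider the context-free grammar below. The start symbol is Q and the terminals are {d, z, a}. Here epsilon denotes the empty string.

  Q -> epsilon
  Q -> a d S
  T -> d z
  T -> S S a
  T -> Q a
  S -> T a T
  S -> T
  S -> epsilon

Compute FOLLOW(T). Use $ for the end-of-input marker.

{$, a, d}

FIRST(Q): from Q->epsilon we get {epsilon}; from Q->a d S we get {a}. So FIRST(Q) = {epsilon, a}.
FIRST(T): from T->d z we get {d}; from T->S S a we get {a, d}; from T->Q a we get {a}. So FIRST(T) = {a, d}.
FIRST(S): from S->T a T we get {a, d}; from S->T we get {a, d}; from S->epsilon we get {epsilon}. So FIRST(S) = {epsilon, a, d}.
FOLLOW(Q) includes $ since Q is the start symbol.
FOLLOW(Q): in T->Q a, Q is followed by a with FIRST {a}. Thus FOLLOW(Q) = {$, a}.
FOLLOW(S): in Q->a d S, the suffix after S is empty, so FOLLOW(S) ⊇ FOLLOW(Q) = {$, a}; in T->S S a (occurrence 1), S is followed by S a with FIRST {a, d}; in T->S S a (occurrence 2), S is followed by a with FIRST {a}. Thus FOLLOW(S) = {$, a, d}.
FOLLOW(T): in S->T a T (occurrence 1), T is followed by a T with FIRST {a}; in S->T a T (occurrence 2), the suffix after T is empty, so FOLLOW(T) ⊇ FOLLOW(S) = {$, a, d}; in S->T, the suffix after T is empty, so FOLLOW(T) ⊇ FOLLOW(S) = {$, a, d}. Thus FOLLOW(T) = {$, a, d}.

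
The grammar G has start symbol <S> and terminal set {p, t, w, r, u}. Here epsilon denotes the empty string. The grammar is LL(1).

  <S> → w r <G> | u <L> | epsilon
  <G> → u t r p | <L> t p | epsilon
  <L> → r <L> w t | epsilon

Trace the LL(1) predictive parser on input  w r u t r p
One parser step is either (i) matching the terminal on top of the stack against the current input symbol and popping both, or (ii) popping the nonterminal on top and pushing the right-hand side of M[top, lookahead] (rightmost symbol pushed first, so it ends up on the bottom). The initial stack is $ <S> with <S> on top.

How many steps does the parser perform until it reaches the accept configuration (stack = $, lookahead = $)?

8

step 1: stack=$ <S>  input=w r u t r p $  — expand <S> → w r <G>
step 2: stack=$ <G> r w  input=w r u t r p $  — match w
step 3: stack=$ <G> r  input=r u t r p $  — match r
step 4: stack=$ <G>  input=u t r p $  — expand <G> → u t r p
step 5: stack=$ p r t u  input=u t r p $  — match u
step 6: stack=$ p r t  input=t r p $  — match t
step 7: stack=$ p r  input=r p $  — match r
step 8: stack=$ p  input=p $  — match p
Accept reached after 8 steps.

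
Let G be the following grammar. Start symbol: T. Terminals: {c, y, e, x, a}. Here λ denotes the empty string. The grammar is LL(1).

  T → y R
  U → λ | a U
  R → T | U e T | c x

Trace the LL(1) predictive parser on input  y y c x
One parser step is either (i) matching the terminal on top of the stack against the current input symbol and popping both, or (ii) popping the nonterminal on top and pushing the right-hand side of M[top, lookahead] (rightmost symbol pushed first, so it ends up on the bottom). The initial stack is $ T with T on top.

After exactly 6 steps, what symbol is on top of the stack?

step 1: stack=$ T  input=y y c x $  — expand T → y R
step 2: stack=$ R y  input=y y c x $  — match y
step 3: stack=$ R  input=y c x $  — expand R → T
step 4: stack=$ T  input=y c x $  — expand T → y R
step 5: stack=$ R y  input=y c x $  — match y
step 6: stack=$ R  input=c x $  — expand R → c x
Stack after step 6: $ x c (top = c).

c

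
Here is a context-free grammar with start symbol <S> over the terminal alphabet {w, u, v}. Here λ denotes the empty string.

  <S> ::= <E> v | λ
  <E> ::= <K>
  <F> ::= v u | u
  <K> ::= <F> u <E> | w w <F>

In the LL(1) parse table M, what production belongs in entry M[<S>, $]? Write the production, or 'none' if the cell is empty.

<S> ::= λ

FIRST(<F>): from <F>::=v u we get {v}; from <F>::=u we get {u}. So FIRST(<F>) = {u, v}.
FIRST(<K>): from <K>::=<F> u <E> we get {u, v}; from <K>::=w w <F> we get {w}. So FIRST(<K>) = {u, v, w}.
FIRST(<E>): from <E>::=<K> we get {u, v, w}. So FIRST(<E>) = {u, v, w}.
FIRST(<S>): from <S>::=<E> v we get {u, v, w}; from <S>::=λ we get {λ}. So FIRST(<S>) = {λ, u, v, w}.
FOLLOW(<S>) includes $ since <S> is the start symbol.
FOLLOW(<S>): <S> appears on no right-hand side. Thus FOLLOW(<S>) = {$}.
For <S> ::= <E> v: FIRST(<E> v) = {u, v, w}, so it goes in M[<S>, t] for t ∈ {u, v, w}.
For <S> ::= λ: FIRST(λ) = {λ}, so it goes in M[<S>, t] for t ∈ {}; since λ ∈ FIRST, also for every t ∈ FOLLOW(<S>) = {$}.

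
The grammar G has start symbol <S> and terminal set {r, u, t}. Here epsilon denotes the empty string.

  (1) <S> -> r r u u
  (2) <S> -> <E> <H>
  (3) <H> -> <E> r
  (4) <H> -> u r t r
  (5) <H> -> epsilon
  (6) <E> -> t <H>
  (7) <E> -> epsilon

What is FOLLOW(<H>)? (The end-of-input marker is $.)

FIRST(<E>): from <E>->t <H> we get {t}; from <E>->epsilon we get {epsilon}. So FIRST(<E>) = {epsilon, t}.
FIRST(<H>): from <H>-><E> r we get {r, t}; from <H>->u r t r we get {u}; from <H>->epsilon we get {epsilon}. So FIRST(<H>) = {epsilon, r, t, u}.
FIRST(<S>): from <S>->r r u u we get {r}; from <S>-><E> <H> we get {epsilon, r, t, u}. So FIRST(<S>) = {epsilon, r, t, u}.
FOLLOW(<S>) includes $ since <S> is the start symbol.
FOLLOW(<S>): <S> appears on no right-hand side. Thus FOLLOW(<S>) = {$}.
FOLLOW(<E>): in <S>-><E> <H>, <E> is followed by <H> with FIRST {epsilon, r, t, u}; in <S>-><E> <H>, the suffix after <E> is nullable, so FOLLOW(<E>) ⊇ FOLLOW(<S>) = {$}; in <H>-><E> r, <E> is followed by r with FIRST {r}. Thus FOLLOW(<E>) = {$, r, t, u}.
FOLLOW(<H>): in <S>-><E> <H>, the suffix after <H> is empty, so FOLLOW(<H>) ⊇ FOLLOW(<S>) = {$}; in <E>->t <H>, the suffix after <H> is empty, so FOLLOW(<H>) ⊇ FOLLOW(<E>) = {$, r, t, u}. Thus FOLLOW(<H>) = {$, r, t, u}.

{$, r, t, u}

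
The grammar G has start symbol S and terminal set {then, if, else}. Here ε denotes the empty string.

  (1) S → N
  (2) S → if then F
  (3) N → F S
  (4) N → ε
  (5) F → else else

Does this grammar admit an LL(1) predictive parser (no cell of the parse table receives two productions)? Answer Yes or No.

Yes

FIRST(S) = {ε, else, if}
FIRST(N) = {ε, else}
FIRST(F) = {else}
FOLLOW(S) = {$}
FOLLOW(N) = {$}
FOLLOW(F) = {$, else, if}
Each cell of M receives at most one production.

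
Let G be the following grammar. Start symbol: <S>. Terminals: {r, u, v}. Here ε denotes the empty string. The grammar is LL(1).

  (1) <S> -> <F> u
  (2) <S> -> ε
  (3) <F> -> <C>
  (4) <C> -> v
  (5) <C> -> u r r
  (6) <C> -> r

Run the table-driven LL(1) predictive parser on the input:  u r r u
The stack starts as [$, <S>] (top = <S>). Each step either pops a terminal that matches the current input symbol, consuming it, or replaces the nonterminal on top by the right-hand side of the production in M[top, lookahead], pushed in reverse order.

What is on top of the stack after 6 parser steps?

u

     Stack      Input      Action
  1  $ <S>      u r r u $  expand <S> -> <F> u
  2  $ u <F>    u r r u $  expand <F> -> <C>
  3  $ u <C>    u r r u $  expand <C> -> u r r
  4  $ u r r u  u r r u $  match u
  5  $ u r r    r r u $    match r
  6  $ u r      r u $      match r
Stack after step 6: $ u (top = u).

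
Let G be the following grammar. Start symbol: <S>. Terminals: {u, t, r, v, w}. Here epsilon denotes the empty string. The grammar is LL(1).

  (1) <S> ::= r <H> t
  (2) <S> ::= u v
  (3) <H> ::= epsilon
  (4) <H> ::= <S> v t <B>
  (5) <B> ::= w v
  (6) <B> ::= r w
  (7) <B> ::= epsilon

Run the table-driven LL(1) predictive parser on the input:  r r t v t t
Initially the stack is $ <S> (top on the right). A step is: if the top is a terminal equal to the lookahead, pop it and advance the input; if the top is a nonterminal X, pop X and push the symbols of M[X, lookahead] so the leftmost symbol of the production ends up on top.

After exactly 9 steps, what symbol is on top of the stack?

<B>

step 1: stack=$ <S>  input=r r t v t t $  — expand <S> ::= r <H> t
step 2: stack=$ t <H> r  input=r r t v t t $  — match r
step 3: stack=$ t <H>  input=r t v t t $  — expand <H> ::= <S> v t <B>
step 4: stack=$ t <B> t v <S>  input=r t v t t $  — expand <S> ::= r <H> t
step 5: stack=$ t <B> t v t <H> r  input=r t v t t $  — match r
step 6: stack=$ t <B> t v t <H>  input=t v t t $  — expand <H> ::= epsilon
step 7: stack=$ t <B> t v t  input=t v t t $  — match t
step 8: stack=$ t <B> t v  input=v t t $  — match v
step 9: stack=$ t <B> t  input=t t $  — match t
Stack after step 9: $ t <B> (top = <B>).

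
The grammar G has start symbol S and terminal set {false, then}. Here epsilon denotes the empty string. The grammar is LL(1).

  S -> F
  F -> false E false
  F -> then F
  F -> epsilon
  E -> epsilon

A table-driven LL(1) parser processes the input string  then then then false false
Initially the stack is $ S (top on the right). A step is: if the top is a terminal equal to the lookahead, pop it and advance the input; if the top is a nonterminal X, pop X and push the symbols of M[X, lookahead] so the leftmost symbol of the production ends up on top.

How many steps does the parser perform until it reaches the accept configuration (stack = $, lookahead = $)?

11

step 1: stack=$ S  input=then then then false false $  — expand S -> F
step 2: stack=$ F  input=then then then false false $  — expand F -> then F
step 3: stack=$ F then  input=then then then false false $  — match then
step 4: stack=$ F  input=then then false false $  — expand F -> then F
step 5: stack=$ F then  input=then then false false $  — match then
step 6: stack=$ F  input=then false false $  — expand F -> then F
step 7: stack=$ F then  input=then false false $  — match then
step 8: stack=$ F  input=false false $  — expand F -> false E false
step 9: stack=$ false E false  input=false false $  — match false
step 10: stack=$ false E  input=false $  — expand E -> epsilon
step 11: stack=$ false  input=false $  — match false
Accept reached after 11 steps.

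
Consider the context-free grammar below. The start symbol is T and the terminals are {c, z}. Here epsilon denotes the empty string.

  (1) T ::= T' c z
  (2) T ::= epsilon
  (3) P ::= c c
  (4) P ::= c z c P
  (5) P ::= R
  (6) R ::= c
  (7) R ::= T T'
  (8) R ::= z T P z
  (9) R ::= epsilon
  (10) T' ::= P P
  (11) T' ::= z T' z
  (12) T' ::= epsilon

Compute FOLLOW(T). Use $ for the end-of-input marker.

{$, c, z}

FIRST(T): from T::=T' c z we get {c, z}; from T::=epsilon we get {epsilon}. So FIRST(T) = {epsilon, c, z}.
FIRST(P): from P::=c c we get {c}; from P::=c z c P we get {c}; from P::=R we get {epsilon, c, z}. So FIRST(P) = {epsilon, c, z}.
FIRST(T'): from T'::=P P we get {epsilon, c, z}; from T'::=z T' z we get {z}; from T'::=epsilon we get {epsilon}. So FIRST(T') = {epsilon, c, z}.
FIRST(R): from R::=c we get {c}; from R::=T T' we get {epsilon, c, z}; from R::=z T P z we get {z}; from R::=epsilon we get {epsilon}. So FIRST(R) = {epsilon, c, z}.
FOLLOW(T) includes $ since T is the start symbol.
FOLLOW(T): in R::=T T', T is followed by T' with FIRST {epsilon, c, z}; in R::=T T', the suffix after T is nullable, so FOLLOW(T) ⊇ FOLLOW(R) = {c, z}; in R::=z T P z, T is followed by P z with FIRST {c, z}. Thus FOLLOW(T) = {$, c, z}.
FOLLOW(P): in P::=c z c P, the suffix after P is empty (adds nothing new); in R::=z T P z, P is followed by z with FIRST {z}; in T'::=P P (occurrence 1), P is followed by P with FIRST {epsilon, c, z}; in T'::=P P (occurrence 1), the suffix after P is nullable, so FOLLOW(P) ⊇ FOLLOW(T') = {c, z}; in T'::=P P (occurrence 2), the suffix after P is empty, so FOLLOW(P) ⊇ FOLLOW(T') = {c, z}. Thus FOLLOW(P) = {c, z}.
FOLLOW(R): in P::=R, the suffix after R is empty, so FOLLOW(R) ⊇ FOLLOW(P) = {c, z}. Thus FOLLOW(R) = {c, z}.
FOLLOW(T'): in T::=T' c z, T' is followed by c z with FIRST {c}; in R::=T T', the suffix after T' is empty, so FOLLOW(T') ⊇ FOLLOW(R) = {c, z}; in T'::=z T' z, T' is followed by z with FIRST {z}. Thus FOLLOW(T') = {c, z}.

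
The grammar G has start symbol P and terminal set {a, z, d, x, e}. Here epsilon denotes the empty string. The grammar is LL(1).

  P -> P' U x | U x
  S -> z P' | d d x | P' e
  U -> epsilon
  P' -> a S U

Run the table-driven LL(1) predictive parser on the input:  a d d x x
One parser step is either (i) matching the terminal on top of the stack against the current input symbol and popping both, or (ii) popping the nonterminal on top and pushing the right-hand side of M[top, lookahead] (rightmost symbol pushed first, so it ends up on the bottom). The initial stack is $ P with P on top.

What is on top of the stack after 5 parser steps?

step 1: stack=$ P  input=a d d x x $  — expand P -> P' U x
step 2: stack=$ x U P'  input=a d d x x $  — expand P' -> a S U
step 3: stack=$ x U U S a  input=a d d x x $  — match a
step 4: stack=$ x U U S  input=d d x x $  — expand S -> d d x
step 5: stack=$ x U U x d d  input=d d x x $  — match d
Stack after step 5: $ x U U x d (top = d).

d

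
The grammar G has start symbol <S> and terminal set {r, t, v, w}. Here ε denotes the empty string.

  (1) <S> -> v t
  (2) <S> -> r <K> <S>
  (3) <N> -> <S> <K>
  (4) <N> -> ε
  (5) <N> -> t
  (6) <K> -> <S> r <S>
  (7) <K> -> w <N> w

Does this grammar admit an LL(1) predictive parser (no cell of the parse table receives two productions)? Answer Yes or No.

Yes

FIRST(<S>) = {r, v}
FIRST(<N>) = {ε, r, t, v}
FIRST(<K>) = {r, v, w}
FOLLOW(<S>) = {$, r, v, w}
FOLLOW(<N>) = {w}
FOLLOW(<K>) = {r, v, w}
Each cell of M receives at most one production.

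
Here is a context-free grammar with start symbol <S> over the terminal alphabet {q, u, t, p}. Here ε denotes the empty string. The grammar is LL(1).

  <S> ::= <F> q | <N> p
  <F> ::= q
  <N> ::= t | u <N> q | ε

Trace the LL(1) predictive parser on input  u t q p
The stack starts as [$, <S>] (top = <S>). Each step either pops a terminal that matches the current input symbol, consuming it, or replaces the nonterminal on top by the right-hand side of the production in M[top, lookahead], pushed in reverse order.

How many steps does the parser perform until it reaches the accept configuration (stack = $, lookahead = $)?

7

step 1: stack=$ <S>  input=u t q p $  — expand <S> ::= <N> p
step 2: stack=$ p <N>  input=u t q p $  — expand <N> ::= u <N> q
step 3: stack=$ p q <N> u  input=u t q p $  — match u
step 4: stack=$ p q <N>  input=t q p $  — expand <N> ::= t
step 5: stack=$ p q t  input=t q p $  — match t
step 6: stack=$ p q  input=q p $  — match q
step 7: stack=$ p  input=p $  — match p
Accept reached after 7 steps.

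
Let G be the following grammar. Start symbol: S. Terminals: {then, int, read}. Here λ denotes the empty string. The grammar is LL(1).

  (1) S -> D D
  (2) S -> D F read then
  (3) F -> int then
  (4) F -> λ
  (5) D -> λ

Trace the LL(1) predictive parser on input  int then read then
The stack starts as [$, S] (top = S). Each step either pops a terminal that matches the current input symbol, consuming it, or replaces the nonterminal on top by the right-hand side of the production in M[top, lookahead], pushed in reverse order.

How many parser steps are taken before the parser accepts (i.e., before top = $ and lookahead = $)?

     Stack                 Input                 Action
  1  $ S                   int then read then $  expand S -> D F read then
  2  $ then read F D       int then read then $  expand D -> λ
  3  $ then read F         int then read then $  expand F -> int then
  4  $ then read then int  int then read then $  match int
  5  $ then read then      then read then $      match then
  6  $ then read           read then $           match read
  7  $ then                then $                match then
Accept reached after 7 steps.

7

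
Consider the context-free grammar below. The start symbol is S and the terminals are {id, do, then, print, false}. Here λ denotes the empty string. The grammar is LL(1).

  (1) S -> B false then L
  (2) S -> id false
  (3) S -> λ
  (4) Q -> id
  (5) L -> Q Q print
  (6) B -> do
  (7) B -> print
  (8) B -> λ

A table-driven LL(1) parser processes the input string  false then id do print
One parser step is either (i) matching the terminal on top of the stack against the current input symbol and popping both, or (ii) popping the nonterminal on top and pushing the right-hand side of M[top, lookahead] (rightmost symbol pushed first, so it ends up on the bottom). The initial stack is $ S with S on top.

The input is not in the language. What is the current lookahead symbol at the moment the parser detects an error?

do

     Stack             Input                     Action
  1  $ S               false then id do print $  expand S -> B false then L
  2  $ L then false B  false then id do print $  expand B -> λ
  3  $ L then false    false then id do print $  match false
  4  $ L then          then id do print $        match then
  5  $ L               id do print $             expand L -> Q Q print
  6  $ print Q Q       id do print $             expand Q -> id
  7  $ print Q id      id do print $             match id
  8  $ print Q         do print $                error: M[Q, do] is empty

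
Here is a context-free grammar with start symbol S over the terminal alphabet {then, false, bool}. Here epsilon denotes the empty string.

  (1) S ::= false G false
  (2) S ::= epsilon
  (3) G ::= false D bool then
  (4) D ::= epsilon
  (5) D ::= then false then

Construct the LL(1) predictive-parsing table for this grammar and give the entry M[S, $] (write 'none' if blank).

S ::= epsilon

FIRST(S) = {epsilon, false}
FIRST(G) = {false}
FIRST(D) = {epsilon, then}
FOLLOW(S) includes $ since S is the start symbol.
FOLLOW(S): S appears on no right-hand side. Thus FOLLOW(S) = {$}.
For S ::= false G false: FIRST(false G false) = {false}, so it goes in M[S, t] for t ∈ {false}.
For S ::= epsilon: FIRST(epsilon) = {epsilon}, so it goes in M[S, t] for t ∈ {}; since epsilon ∈ FIRST, also for every t ∈ FOLLOW(S) = {$}.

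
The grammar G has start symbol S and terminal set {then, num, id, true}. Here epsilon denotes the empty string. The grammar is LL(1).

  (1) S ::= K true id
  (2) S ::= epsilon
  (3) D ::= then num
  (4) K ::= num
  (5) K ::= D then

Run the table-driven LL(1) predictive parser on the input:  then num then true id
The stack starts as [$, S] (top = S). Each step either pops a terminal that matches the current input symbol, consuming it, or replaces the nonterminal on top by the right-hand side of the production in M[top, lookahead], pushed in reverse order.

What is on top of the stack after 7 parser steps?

id

     Stack                    Input                    Action
  1  $ S                      then num then true id $  expand S ::= K true id
  2  $ id true K              then num then true id $  expand K ::= D then
  3  $ id true then D         then num then true id $  expand D ::= then num
  4  $ id true then num then  then num then true id $  match then
  5  $ id true then num       num then true id $       match num
  6  $ id true then           then true id $           match then
  7  $ id true                true id $                match true
Stack after step 7: $ id (top = id).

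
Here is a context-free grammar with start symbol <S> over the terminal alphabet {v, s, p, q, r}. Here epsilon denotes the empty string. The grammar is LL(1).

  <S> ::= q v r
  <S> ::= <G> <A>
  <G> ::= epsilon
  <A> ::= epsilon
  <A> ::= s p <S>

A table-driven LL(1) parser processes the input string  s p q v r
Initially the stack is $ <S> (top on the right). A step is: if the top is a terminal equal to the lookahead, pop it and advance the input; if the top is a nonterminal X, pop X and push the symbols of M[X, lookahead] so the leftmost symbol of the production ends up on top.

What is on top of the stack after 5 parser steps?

<S>

     Stack      Input        Action
  1  $ <S>      s p q v r $  expand <S> ::= <G> <A>
  2  $ <A> <G>  s p q v r $  expand <G> ::= epsilon
  3  $ <A>      s p q v r $  expand <A> ::= s p <S>
  4  $ <S> p s  s p q v r $  match s
  5  $ <S> p    p q v r $    match p
Stack after step 5: $ <S> (top = <S>).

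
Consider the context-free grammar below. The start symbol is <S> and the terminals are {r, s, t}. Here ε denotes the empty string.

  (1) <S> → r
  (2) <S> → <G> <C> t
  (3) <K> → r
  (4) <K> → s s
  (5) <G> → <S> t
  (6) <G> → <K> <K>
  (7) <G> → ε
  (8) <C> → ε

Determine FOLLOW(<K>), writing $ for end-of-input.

{r, s, t}

FIRST(<K>) = {r, s}
FIRST(<C>) = {ε}
FIRST(<S>) = {r, s, t}  (via <G> <C> t)
FIRST(<G>) = {ε, r, s, t}  (via <S> t, <K> <K>)
FOLLOW(<S>) includes $ since <S> is the start symbol.
FOLLOW(<S>): in <G>→<S> t, <S> is followed by t with FIRST {t}. Thus FOLLOW(<S>) = {$, t}.
FOLLOW(<G>): in <S>→<G> <C> t, <G> is followed by <C> t with FIRST {t}. Thus FOLLOW(<G>) = {t}.
FOLLOW(<K>): in <G>→<K> <K> (occurrence 1), <K> is followed by <K> with FIRST {r, s}; in <G>→<K> <K> (occurrence 2), the suffix after <K> is empty, so FOLLOW(<K>) ⊇ FOLLOW(<G>) = {t}. Thus FOLLOW(<K>) = {r, s, t}.
FOLLOW(<C>): in <S>→<G> <C> t, <C> is followed by t with FIRST {t}. Thus FOLLOW(<C>) = {t}.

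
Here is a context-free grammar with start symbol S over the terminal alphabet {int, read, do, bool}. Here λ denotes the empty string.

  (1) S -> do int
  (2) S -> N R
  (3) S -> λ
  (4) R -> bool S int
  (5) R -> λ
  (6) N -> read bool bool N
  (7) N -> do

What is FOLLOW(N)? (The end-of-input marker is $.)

FIRST(R) = {λ, bool}
FIRST(N) = {do, read}
FIRST(S) = {λ, do, read}  (via N R)
FOLLOW(S) includes $ since S is the start symbol.
FOLLOW(S): in R->bool S int, S is followed by int with FIRST {int}. Thus FOLLOW(S) = {$, int}.
FOLLOW(R): in S->N R, the suffix after R is empty, so FOLLOW(R) ⊇ FOLLOW(S) = {$, int}. Thus FOLLOW(R) = {$, int}.
FOLLOW(N): in S->N R, N is followed by R with FIRST {λ, bool}; in S->N R, the suffix after N is nullable, so FOLLOW(N) ⊇ FOLLOW(S) = {$, int}; in N->read bool bool N, the suffix after N is empty (adds nothing new). Thus FOLLOW(N) = {$, bool, int}.

{$, bool, int}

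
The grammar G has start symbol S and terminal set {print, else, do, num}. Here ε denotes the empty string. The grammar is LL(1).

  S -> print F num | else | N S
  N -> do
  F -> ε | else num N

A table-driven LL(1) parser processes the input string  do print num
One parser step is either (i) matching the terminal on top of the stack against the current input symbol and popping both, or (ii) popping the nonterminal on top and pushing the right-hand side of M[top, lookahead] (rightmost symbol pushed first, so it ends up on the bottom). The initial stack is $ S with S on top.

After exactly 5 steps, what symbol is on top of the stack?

F

     Stack          Input           Action
  1  $ S            do print num $  expand S -> N S
  2  $ S N          do print num $  expand N -> do
  3  $ S do         do print num $  match do
  4  $ S            print num $     expand S -> print F num
  5  $ num F print  print num $     match print
Stack after step 5: $ num F (top = F).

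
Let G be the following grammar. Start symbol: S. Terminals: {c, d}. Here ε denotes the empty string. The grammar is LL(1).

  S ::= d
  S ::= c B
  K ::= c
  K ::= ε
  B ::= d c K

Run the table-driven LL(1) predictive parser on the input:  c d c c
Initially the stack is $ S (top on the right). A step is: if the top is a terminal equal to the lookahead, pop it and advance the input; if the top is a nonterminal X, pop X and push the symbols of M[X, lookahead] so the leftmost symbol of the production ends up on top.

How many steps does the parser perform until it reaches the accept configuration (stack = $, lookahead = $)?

7

     Stack    Input      Action
  1  $ S      c d c c $  expand S ::= c B
  2  $ B c    c d c c $  match c
  3  $ B      d c c $    expand B ::= d c K
  4  $ K c d  d c c $    match d
  5  $ K c    c c $      match c
  6  $ K      c $        expand K ::= c
  7  $ c      c $        match c
Accept reached after 7 steps.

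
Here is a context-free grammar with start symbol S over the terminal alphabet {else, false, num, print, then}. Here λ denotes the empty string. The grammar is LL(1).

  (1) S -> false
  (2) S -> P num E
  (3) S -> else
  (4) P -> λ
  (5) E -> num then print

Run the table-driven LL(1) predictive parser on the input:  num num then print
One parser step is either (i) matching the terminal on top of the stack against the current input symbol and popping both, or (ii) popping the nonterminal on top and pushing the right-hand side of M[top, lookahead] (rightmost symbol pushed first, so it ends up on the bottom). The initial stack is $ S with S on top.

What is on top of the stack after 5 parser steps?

     Stack             Input                 Action
  1  $ S               num num then print $  expand S -> P num E
  2  $ E num P         num num then print $  expand P -> λ
  3  $ E num           num num then print $  match num
  4  $ E               num then print $      expand E -> num then print
  5  $ print then num  num then print $      match num
Stack after step 5: $ print then (top = then).

then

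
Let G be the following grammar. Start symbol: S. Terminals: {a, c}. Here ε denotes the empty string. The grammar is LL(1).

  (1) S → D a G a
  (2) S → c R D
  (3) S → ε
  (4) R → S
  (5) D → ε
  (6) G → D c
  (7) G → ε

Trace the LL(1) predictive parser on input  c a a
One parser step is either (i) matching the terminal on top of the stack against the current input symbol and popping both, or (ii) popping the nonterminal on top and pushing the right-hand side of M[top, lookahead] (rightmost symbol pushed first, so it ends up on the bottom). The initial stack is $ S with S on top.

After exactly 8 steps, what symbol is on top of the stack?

     Stack        Input    Action
  1  $ S          c a a $  expand S → c R D
  2  $ D R c      c a a $  match c
  3  $ D R        a a $    expand R → S
  4  $ D S        a a $    expand S → D a G a
  5  $ D a G a D  a a $    expand D → ε
  6  $ D a G a    a a $    match a
  7  $ D a G      a $      expand G → ε
  8  $ D a        a $      match a
Stack after step 8: $ D (top = D).

D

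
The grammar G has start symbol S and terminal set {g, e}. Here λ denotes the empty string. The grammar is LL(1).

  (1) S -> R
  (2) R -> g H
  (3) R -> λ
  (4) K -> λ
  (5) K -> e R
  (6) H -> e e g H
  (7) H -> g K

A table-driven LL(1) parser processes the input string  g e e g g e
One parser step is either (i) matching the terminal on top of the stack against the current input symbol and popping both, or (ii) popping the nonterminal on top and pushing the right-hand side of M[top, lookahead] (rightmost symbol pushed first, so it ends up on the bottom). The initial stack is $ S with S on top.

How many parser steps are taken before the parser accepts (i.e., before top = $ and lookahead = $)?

12

      Stack      Input          Action
   1  $ S        g e e g g e $  expand S -> R
   2  $ R        g e e g g e $  expand R -> g H
   3  $ H g      g e e g g e $  match g
   4  $ H        e e g g e $    expand H -> e e g H
   5  $ H g e e  e e g g e $    match e
   6  $ H g e    e g g e $      match e
   7  $ H g      g g e $        match g
   8  $ H        g e $          expand H -> g K
   9  $ K g      g e $          match g
  10  $ K        e $            expand K -> e R
  11  $ R e      e $            match e
  12  $ R        $              expand R -> λ
Accept reached after 12 steps.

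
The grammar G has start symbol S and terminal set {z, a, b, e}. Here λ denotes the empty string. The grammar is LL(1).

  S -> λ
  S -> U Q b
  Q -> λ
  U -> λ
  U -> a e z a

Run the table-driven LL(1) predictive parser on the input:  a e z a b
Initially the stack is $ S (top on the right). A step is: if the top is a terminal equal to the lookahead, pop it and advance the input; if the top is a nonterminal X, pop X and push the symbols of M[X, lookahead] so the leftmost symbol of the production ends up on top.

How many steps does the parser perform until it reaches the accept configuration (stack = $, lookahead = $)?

     Stack          Input        Action
  1  $ S            a e z a b $  expand S -> U Q b
  2  $ b Q U        a e z a b $  expand U -> a e z a
  3  $ b Q a z e a  a e z a b $  match a
  4  $ b Q a z e    e z a b $    match e
  5  $ b Q a z      z a b $      match z
  6  $ b Q a        a b $        match a
  7  $ b Q          b $          expand Q -> λ
  8  $ b            b $          match b
Accept reached after 8 steps.

8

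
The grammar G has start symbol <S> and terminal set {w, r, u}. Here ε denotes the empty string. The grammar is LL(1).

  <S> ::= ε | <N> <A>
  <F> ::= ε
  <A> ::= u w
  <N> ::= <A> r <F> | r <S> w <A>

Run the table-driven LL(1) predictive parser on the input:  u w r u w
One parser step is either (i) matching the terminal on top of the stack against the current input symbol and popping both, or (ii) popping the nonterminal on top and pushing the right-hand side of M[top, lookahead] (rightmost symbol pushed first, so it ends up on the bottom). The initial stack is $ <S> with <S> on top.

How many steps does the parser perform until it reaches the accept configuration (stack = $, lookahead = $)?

      Stack            Input        Action
   1  $ <S>            u w r u w $  expand <S> ::= <N> <A>
   2  $ <A> <N>        u w r u w $  expand <N> ::= <A> r <F>
   3  $ <A> <F> r <A>  u w r u w $  expand <A> ::= u w
   4  $ <A> <F> r w u  u w r u w $  match u
   5  $ <A> <F> r w    w r u w $    match w
   6  $ <A> <F> r      r u w $      match r
   7  $ <A> <F>        u w $        expand <F> ::= ε
   8  $ <A>            u w $        expand <A> ::= u w
   9  $ w u            u w $        match u
  10  $ w              w $          match w
Accept reached after 10 steps.

10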